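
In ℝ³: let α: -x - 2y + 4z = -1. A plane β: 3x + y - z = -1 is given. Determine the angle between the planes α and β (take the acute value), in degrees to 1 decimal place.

cos θ = |n₁·n₂| / (|n₁||n₂|) = |-9| / (√21 · √11).
θ = arccos(0.59216) ≈ 53.7°.

53.7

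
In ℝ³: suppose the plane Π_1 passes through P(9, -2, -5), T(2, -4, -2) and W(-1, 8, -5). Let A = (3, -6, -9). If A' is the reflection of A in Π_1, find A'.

(7, -2, 3)

PT = (-7, -2, 3), PW = (-10, 10, 0); a normal to Π_1 is PT × PW = (-30, -30, -90).
Using P: Π_1 has equation -30x - 30y - 90z = 240.
λ = (n·A − d)/|n|² = (900 − 240)/9900 = 1/15.
Reflection = A − 2λn = (3, -6, -9) − (2/15)·(-30, -30, -90) = (7, -2, 3).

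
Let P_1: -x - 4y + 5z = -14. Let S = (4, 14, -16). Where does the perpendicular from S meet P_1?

Foot = S − λn with λ = (n·S − d)/|n|² = (-140 − (-14))/42 = -3.
Foot = (4, 14, -16) − (-3)·(-1, -4, 5) = (1, 2, -1).

(1, 2, -1)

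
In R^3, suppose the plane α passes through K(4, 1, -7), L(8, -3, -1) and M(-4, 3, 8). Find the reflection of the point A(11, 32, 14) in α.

(-25, -22, 2)

KL = (4, -4, 6), KM = (-8, 2, 15); a normal to α is KL × KM = (-72, -108, -24).
Using K: α has equation -72x - 108y - 24z = -228.
λ = (n·A − d)/|n|² = (-4584 − (-228))/17424 = -1/4.
Reflection = A − 2λn = (11, 32, 14) − (-1/2)·(-72, -108, -24) = (-25, -22, 2).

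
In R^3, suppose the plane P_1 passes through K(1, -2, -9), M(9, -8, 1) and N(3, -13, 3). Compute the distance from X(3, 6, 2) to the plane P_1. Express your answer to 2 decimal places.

KM = (8, -6, 10), KN = (2, -11, 12); a normal to P_1 is KM × KN = (38, -76, -76).
Using K: P_1 has equation 38x - 76y - 76z = 874.
n·X − d = (38)·(3) + (-76)·(6) + (-76)·(2) − 874 = -1368; |n| = √12996.
Distance = |-1368| / √12996 = 1368/√12996 ≈ 12.00.

12.00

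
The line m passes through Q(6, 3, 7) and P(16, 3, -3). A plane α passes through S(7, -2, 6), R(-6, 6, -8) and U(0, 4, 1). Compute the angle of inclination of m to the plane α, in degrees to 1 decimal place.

A direction vector for m is P − Q = (10, 0, -10).
SR = (-13, 8, -14), SU = (-7, 6, -5); a normal to α is SR × SU = (44, 33, -22).
Using S: α has equation 44x + 33y - 22z = 110.
sin θ = |n·v| / (|n||v|) = |660| / (√3509 · √200) = 0.78784.
θ ≈ 52.0°.

52.0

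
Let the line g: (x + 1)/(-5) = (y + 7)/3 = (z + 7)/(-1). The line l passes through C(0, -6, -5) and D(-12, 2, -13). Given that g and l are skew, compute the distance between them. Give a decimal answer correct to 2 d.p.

g has direction (-5, 3, -1) through (-1, -7, -7).
A direction vector for l is D − C = (-12, 8, -8).
Common perpendicular direction n = (-5, 3, -1) × (-12, 8, -8) = (-16, -28, -4).
With w = (0, -6, -5) − (-1, -7, -7) = (1, 1, 2), w · n = -52.
Distance = |w · n| / |n| = |-52| / √1056 ≈ 1.60.

1.60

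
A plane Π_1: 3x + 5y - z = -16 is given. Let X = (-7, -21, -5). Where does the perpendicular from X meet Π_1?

(2, -6, -8)

Foot = X − λn with λ = (n·X − d)/|n|² = (-121 − (-16))/35 = -3.
Foot = (-7, -21, -5) − (-3)·(3, 5, -1) = (2, -6, -8).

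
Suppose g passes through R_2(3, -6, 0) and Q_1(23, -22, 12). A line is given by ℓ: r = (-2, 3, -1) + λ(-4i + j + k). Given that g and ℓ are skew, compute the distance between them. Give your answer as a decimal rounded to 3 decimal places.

4.994

A direction vector for g is Q_1 − R_2 = (20, -16, 12).
Common perpendicular direction n = (20, -16, 12) × (-4, 1, 1) = (-28, -68, -44).
With w = (-2, 3, -1) − (3, -6, 0) = (-5, 9, -1), w · n = -428.
Distance = |w · n| / |n| = |-428| / √7344 ≈ 4.994.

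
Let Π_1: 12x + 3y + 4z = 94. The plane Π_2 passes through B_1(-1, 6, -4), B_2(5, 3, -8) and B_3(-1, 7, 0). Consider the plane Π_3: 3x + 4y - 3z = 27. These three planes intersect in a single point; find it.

(5, 6, 4)

B_1B_2 = (6, -3, -4), B_1B_3 = (0, 1, 4); a normal to Π_2 is B_1B_2 × B_1B_3 = (-8, -24, 6).
Using B_1: Π_2 has equation -8x - 24y + 6z = -160.
Solving the 3×3 linear system 12x + 3y + 4z = 94, -8x - 24y + 6z = -160, 3x + 4y - 3z = 27 (e.g. by elimination or Cramer's rule, determinant = 718) gives (5, 6, 4).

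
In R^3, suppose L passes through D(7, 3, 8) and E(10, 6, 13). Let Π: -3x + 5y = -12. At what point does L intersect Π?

A direction vector for L is E − D = (3, 3, 5).
Substitute r = (7, 3, 8) + t(3, 3, 5) into the plane: -6 + 6t = -12, so t = -1.
Intersection: (7, 3, 8) + (-1)·(3, 3, 5) = (4, 0, 3).

(4, 0, 3)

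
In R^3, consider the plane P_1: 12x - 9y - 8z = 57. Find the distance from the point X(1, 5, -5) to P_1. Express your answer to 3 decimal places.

n·X − d = (12)·(1) + (-9)·(5) + (-8)·(-5) − 57 = -50; |n| = √289.
Distance = |-50| / √289 = 50/√289 ≈ 2.941.

2.941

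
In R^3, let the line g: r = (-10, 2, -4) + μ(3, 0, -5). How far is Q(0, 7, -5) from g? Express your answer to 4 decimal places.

Taking (-10, 2, -4) on g with direction v = (3, 0, -5): w = Q − (-10, 2, -4) = (10, 5, -1), and w × v = (-25, 47, -15).
Distance = |w × v| / |v| = √3059 / √34 ≈ 9.4853.

9.4853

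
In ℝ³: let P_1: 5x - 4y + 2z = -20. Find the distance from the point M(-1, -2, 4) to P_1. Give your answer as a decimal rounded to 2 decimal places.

n·M − d = (5)·(-1) + (-4)·(-2) + (2)·(4) − (-20) = 31; |n| = √45.
Distance = |31| / √45 = 31/√45 ≈ 4.62.

4.62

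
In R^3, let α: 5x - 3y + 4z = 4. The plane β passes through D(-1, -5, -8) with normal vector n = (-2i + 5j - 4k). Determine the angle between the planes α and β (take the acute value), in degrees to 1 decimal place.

β: n·r = n·D gives -2x + 5y - 4z = 9.
cos θ = |n₁·n₂| / (|n₁||n₂|) = |-41| / (√50 · √45).
θ = arccos(0.86436) ≈ 30.2°.

30.2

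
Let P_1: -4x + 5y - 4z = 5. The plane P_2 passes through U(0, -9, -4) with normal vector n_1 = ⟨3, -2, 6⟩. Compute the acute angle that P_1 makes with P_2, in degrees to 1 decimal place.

29.5

P_2: n_1·r = n_1·U gives 3x - 2y + 6z = -6.
cos θ = |n₁·n₂| / (|n₁||n₂|) = |-46| / (√57 · √49).
θ = arccos(0.87041) ≈ 29.5°.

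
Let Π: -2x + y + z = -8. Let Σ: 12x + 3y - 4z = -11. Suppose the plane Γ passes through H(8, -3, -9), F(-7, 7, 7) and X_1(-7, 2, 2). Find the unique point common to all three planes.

HF = (-15, 10, 16), HX_1 = (-15, 5, 11); a normal to Γ is HF × HX_1 = (30, -75, 75).
Using H: Γ has equation 30x - 75y + 75z = -210.
Solving the 3×3 linear system -2x + y + z = -8, 12x + 3y - 4z = -11, 30x - 75y + 75z = -210 (e.g. by elimination or Cramer's rule, determinant = -1860) gives (-2, -5, -7).

(-2, -5, -7)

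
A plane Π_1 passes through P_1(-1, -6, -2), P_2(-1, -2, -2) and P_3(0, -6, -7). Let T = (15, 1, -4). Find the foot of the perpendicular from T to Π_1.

(0, 1, -7)

P_1P_2 = (0, 4, 0), P_1P_3 = (1, 0, -5); a normal to Π_1 is P_1P_2 × P_1P_3 = (-20, 0, -4).
Using P_1: Π_1 has equation -20x - 4z = 28.
Foot = T − λn with λ = (n·T − d)/|n|² = (-284 − 28)/416 = -3/4.
Foot = (15, 1, -4) − (-3/4)·(-20, 0, -4) = (0, 1, -7).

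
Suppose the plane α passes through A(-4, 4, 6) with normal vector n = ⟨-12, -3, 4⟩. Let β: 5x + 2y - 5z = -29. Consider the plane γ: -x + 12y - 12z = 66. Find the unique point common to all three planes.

(-6, 8, 3)

α: n·r = n·A gives -12x - 3y + 4z = 60.
Solving the 3×3 linear system -12x - 3y + 4z = 60, 5x + 2y - 5z = -29, -x + 12y - 12z = 66 (e.g. by elimination or Cramer's rule, determinant = -379) gives (-6, 8, 3).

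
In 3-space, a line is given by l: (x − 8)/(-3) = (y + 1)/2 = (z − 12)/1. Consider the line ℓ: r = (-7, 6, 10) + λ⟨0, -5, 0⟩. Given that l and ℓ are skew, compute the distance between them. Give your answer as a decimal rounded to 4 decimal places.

6.6408

l has direction (-3, 2, 1) through (8, -1, 12).
Common perpendicular direction n = (-3, 2, 1) × (0, -5, 0) = (5, 0, 15).
With w = (-7, 6, 10) − (8, -1, 12) = (-15, 7, -2), w · n = -105.
Distance = |w · n| / |n| = |-105| / √250 ≈ 6.6408.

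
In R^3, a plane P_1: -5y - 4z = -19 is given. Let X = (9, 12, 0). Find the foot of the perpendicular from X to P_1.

(9, 7, -4)

Foot = X − λn with λ = (n·X − d)/|n|² = (-60 − (-19))/41 = -1.
Foot = (9, 12, 0) − (-1)·(0, -5, -4) = (9, 7, -4).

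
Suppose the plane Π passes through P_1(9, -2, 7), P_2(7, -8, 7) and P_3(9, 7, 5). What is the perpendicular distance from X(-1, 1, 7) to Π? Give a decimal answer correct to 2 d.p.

6.00

P_1P_2 = (-2, -6, 0), P_1P_3 = (0, 9, -2); a normal to Π is P_1P_2 × P_1P_3 = (12, -4, -18).
Using P_1: Π has equation 12x - 4y - 18z = -10.
n·X − d = (12)·(-1) + (-4)·(1) + (-18)·(7) − (-10) = -132; |n| = √484.
Distance = |-132| / √484 = 132/√484 ≈ 6.00.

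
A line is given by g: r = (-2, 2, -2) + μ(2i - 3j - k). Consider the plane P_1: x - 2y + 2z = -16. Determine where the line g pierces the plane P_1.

Substitute r = (-2, 2, -2) + t(2, -3, -1) into the plane: -10 + 6t = -16, so t = -1.
Intersection: (-2, 2, -2) + (-1)·(2, -3, -1) = (-4, 5, -1).

(-4, 5, -1)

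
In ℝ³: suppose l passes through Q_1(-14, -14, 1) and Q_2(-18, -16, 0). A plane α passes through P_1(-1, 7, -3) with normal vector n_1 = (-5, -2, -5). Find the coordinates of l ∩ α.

A direction vector for l is Q_2 − Q_1 = (-4, -2, -1).
α: n_1·r = n_1·P_1 gives -5x - 2y - 5z = 6.
Substitute r = (-14, -14, 1) + t(-4, -2, -1) into the plane: 93 + 29t = 6, so t = -3.
Intersection: (-14, -14, 1) + (-3)·(-4, -2, -1) = (-2, -8, 4).

(-2, -8, 4)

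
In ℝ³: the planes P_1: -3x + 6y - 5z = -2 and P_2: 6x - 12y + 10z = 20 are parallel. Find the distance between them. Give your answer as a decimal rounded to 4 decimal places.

0.9562

Rescale P_2 by 1/(-2): -3x + 6y - 5z = -10. Then distance = |-2 − (-10)| / √70 ≈ 0.9562.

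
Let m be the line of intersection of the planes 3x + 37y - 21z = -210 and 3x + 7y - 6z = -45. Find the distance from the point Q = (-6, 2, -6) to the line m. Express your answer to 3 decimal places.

Direction of m: (3, 37, -21) × (3, 7, -6) = (-75, -45, -90).
A point on m: solving the two plane equations with x = 2 gives (2, -3, 5).
Taking (2, -3, 5) on m with direction v = (-75, -45, -90): w = Q − (2, -3, 5) = (-8, 5, -11), and w × v = (-945, 105, 735).
Distance = |w × v| / |v| = √1444275 / √15750 ≈ 9.576.

9.576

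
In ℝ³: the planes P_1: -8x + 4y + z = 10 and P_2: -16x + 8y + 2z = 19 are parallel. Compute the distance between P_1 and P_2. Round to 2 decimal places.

Rescale P_2 by 1/2: -8x + 4y + z = 19/2. Then distance = |10 − (19/2)| / √81 ≈ 0.06.

0.06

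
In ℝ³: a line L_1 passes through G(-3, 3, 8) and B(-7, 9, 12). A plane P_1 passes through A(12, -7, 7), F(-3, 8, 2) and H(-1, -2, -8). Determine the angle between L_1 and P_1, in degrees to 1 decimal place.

A direction vector for L_1 is B − G = (-4, 6, 4).
AF = (-15, 15, -5), AH = (-13, 5, -15); a normal to P_1 is AF × AH = (-200, -160, 120).
Using A: P_1 has equation -200x - 160y + 120z = -440.
sin θ = |n·v| / (|n||v|) = |320| / (√80000 · √68) = 0.13720.
θ ≈ 7.9°.

7.9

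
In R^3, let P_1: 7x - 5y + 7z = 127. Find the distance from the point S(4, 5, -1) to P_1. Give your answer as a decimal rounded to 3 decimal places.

n·S − d = (7)·(4) + (-5)·(5) + (7)·(-1) − 127 = -131; |n| = √123.
Distance = |-131| / √123 = 131/√123 ≈ 11.812.

11.812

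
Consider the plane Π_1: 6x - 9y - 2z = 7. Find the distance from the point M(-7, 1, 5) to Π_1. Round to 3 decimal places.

6.182

n·M − d = (6)·(-7) + (-9)·(1) + (-2)·(5) − 7 = -68; |n| = √121.
Distance = |-68| / √121 = 68/√121 ≈ 6.182.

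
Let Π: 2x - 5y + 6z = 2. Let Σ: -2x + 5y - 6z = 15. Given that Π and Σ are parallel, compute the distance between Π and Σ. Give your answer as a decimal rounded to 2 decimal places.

Rescale Σ by 1/(-1): 2x - 5y + 6z = -15. Then distance = |2 − (-15)| / √65 ≈ 2.11.

2.11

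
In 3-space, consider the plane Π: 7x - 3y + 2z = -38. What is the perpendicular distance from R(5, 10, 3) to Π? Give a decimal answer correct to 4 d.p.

6.2230

n·R − d = (7)·(5) + (-3)·(10) + (2)·(3) − (-38) = 49; |n| = √62.
Distance = |49| / √62 = 49/√62 ≈ 6.2230.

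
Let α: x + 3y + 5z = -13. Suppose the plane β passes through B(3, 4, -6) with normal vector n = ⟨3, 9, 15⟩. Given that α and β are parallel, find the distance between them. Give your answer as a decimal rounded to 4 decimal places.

β: n·r = n·B gives 3x + 9y + 15z = -45.
Rescale β by 1/3: x + 3y + 5z = -15. Then distance = |-13 − (-15)| / √35 ≈ 0.3381.

0.3381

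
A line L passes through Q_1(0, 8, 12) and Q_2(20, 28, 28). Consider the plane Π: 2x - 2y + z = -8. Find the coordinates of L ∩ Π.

(-5, 3, 8)

A direction vector for L is Q_2 − Q_1 = (20, 20, 16).
Substitute r = (0, 8, 12) + t(20, 20, 16) into the plane: -4 + 16t = -8, so t = -1/4.
Intersection: (0, 8, 12) + (-1/4)·(20, 20, 16) = (-5, 3, 8).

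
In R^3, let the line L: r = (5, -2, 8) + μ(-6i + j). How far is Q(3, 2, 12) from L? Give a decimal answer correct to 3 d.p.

Taking (5, -2, 8) on L with direction v = (-6, 1, 0): w = Q − (5, -2, 8) = (-2, 4, 4), and w × v = (-4, -24, 22).
Distance = |w × v| / |v| = √1076 / √37 ≈ 5.393.

5.393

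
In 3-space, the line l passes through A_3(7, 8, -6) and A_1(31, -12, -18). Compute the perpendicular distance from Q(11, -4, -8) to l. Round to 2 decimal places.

6.95

A direction vector for l is A_1 − A_3 = (24, -20, -12).
Taking (7, 8, -6) on l with direction v = (24, -20, -12): w = Q − (7, 8, -6) = (4, -12, -2), and w × v = (104, 0, 208).
Distance = |w × v| / |v| = √54080 / √1120 ≈ 6.95.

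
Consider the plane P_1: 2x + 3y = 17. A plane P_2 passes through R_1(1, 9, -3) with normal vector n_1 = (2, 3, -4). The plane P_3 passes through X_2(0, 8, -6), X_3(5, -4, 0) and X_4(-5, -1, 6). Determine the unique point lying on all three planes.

P_2: n_1·r = n_1·R_1 gives 2x + 3y - 4z = 41.
X_2X_3 = (5, -12, 6), X_2X_4 = (-5, -9, 12); a normal to P_3 is X_2X_3 × X_2X_4 = (-90, -90, -105).
Using X_2: P_3 has equation -90x - 90y - 105z = -90.
Solving the 3×3 linear system 2x + 3y = 17, 2x + 3y - 4z = 41, -90x - 90y - 105z = -90 (e.g. by elimination or Cramer's rule, determinant = 360) gives (7, 1, -6).

(7, 1, -6)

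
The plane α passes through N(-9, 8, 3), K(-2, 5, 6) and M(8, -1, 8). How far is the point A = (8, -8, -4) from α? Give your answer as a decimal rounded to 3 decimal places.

1.372

NK = (7, -3, 3), NM = (17, -9, 5); a normal to α is NK × NM = (12, 16, -12).
Using N: α has equation 12x + 16y - 12z = -16.
n·A − d = (12)·(8) + (16)·(-8) + (-12)·(-4) − (-16) = 32; |n| = √544.
Distance = |32| / √544 = 32/√544 ≈ 1.372.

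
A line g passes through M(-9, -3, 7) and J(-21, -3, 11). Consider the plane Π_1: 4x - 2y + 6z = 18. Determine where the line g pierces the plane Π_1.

(-6, -3, 6)

A direction vector for g is J − M = (-12, 0, 4).
Substitute r = (-9, -3, 7) + t(-12, 0, 4) into the plane: 12 + (-24)t = 18, so t = -1/4.
Intersection: (-9, -3, 7) + (-1/4)·(-12, 0, 4) = (-6, -3, 6).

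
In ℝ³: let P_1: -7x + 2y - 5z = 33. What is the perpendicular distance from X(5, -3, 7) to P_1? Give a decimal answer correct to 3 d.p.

n·X − d = (-7)·(5) + (2)·(-3) + (-5)·(7) − 33 = -109; |n| = √78.
Distance = |-109| / √78 = 109/√78 ≈ 12.342.

12.342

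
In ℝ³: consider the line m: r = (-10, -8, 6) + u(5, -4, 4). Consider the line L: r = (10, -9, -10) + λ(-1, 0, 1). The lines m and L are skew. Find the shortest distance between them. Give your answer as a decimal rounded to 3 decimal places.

Common perpendicular direction n = (5, -4, 4) × (-1, 0, 1) = (-4, -9, -4).
With w = (10, -9, -10) − (-10, -8, 6) = (20, -1, -16), w · n = -7.
Distance = |w · n| / |n| = |-7| / √113 ≈ 0.659.

0.659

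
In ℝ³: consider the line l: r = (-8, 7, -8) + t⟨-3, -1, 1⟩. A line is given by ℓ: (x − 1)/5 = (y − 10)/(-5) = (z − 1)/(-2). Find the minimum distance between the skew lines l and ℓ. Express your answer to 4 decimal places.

11.3137

ℓ has direction (5, -5, -2) through (1, 10, 1).
Common perpendicular direction n = (-3, -1, 1) × (5, -5, -2) = (7, -1, 20).
With w = (1, 10, 1) − (-8, 7, -8) = (9, 3, 9), w · n = 240.
Distance = |w · n| / |n| = |240| / √450 ≈ 11.3137.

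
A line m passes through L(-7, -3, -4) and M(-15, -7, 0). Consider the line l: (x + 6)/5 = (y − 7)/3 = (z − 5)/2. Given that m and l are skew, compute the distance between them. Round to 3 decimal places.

7.347

A direction vector for m is M − L = (-8, -4, 4).
l has direction (5, 3, 2) through (-6, 7, 5).
Common perpendicular direction n = (-8, -4, 4) × (5, 3, 2) = (-20, 36, -4).
With w = (-6, 7, 5) − (-7, -3, -4) = (1, 10, 9), w · n = 304.
Distance = |w · n| / |n| = |304| / √1712 ≈ 7.347.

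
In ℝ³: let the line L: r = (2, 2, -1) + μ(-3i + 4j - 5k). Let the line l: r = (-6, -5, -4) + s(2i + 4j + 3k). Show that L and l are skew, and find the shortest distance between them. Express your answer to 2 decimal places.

5.01

Common perpendicular direction n = (-3, 4, -5) × (2, 4, 3) = (32, -1, -20).
With w = (-6, -5, -4) − (2, 2, -1) = (-8, -7, -3), w · n = -189.
Since n ≠ 0 the lines are not parallel, and w · n = -189 ≠ 0 so they do not intersect; hence they are skew.
Distance = |w · n| / |n| = |-189| / √1425 ≈ 5.01.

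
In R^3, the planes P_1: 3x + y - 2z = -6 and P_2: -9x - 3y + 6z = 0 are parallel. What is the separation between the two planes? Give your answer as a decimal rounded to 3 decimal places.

Rescale P_2 by 1/(-3): 3x + y - 2z = 0. Then distance = |-6 − 0| / √14 ≈ 1.604.

1.604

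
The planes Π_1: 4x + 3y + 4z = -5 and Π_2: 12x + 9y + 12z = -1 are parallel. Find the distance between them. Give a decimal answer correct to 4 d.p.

Rescale Π_2 by 1/3: 4x + 3y + 4z = -1/3. Then distance = |-5 − (-1/3)| / √41 ≈ 0.7288.

0.7288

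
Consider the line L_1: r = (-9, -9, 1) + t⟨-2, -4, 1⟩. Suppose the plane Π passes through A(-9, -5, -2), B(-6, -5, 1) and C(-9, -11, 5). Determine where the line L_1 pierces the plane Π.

(-7, -5, 0)

AB = (3, 0, 3), AC = (0, -6, 7); a normal to Π is AB × AC = (18, -21, -18).
Using A: Π has equation 18x - 21y - 18z = -21.
Substitute r = (-9, -9, 1) + t(-2, -4, 1) into the plane: 9 + 30t = -21, so t = -1.
Intersection: (-9, -9, 1) + (-1)·(-2, -4, 1) = (-7, -5, 0).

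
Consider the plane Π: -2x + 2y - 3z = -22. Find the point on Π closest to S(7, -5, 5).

Foot = S − λn with λ = (n·S − d)/|n|² = (-39 − (-22))/17 = -1.
Foot = (7, -5, 5) − (-1)·(-2, 2, -3) = (5, -3, 2).

(5, -3, 2)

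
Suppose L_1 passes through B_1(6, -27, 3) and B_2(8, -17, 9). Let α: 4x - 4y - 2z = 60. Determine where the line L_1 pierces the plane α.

A direction vector for L_1 is B_2 − B_1 = (2, 10, 6).
Substitute r = (6, -27, 3) + t(2, 10, 6) into the plane: 126 + (-44)t = 60, so t = 3/2.
Intersection: (6, -27, 3) + (3/2)·(2, 10, 6) = (9, -12, 12).

(9, -12, 12)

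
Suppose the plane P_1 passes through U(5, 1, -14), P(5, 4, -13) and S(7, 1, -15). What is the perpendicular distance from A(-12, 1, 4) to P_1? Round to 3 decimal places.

8.143

UP = (0, 3, 1), US = (2, 0, -1); a normal to P_1 is UP × US = (-3, 2, -6).
Using U: P_1 has equation -3x + 2y - 6z = 71.
n·A − d = (-3)·(-12) + (2)·(1) + (-6)·(4) − 71 = -57; |n| = √49.
Distance = |-57| / √49 = 57/√49 ≈ 8.143.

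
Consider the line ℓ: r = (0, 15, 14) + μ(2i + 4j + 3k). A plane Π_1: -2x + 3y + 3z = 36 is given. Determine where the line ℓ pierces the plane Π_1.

(-6, 3, 5)

Substitute r = (0, 15, 14) + t(2, 4, 3) into the plane: 87 + 17t = 36, so t = -3.
Intersection: (0, 15, 14) + (-3)·(2, 4, 3) = (-6, 3, 5).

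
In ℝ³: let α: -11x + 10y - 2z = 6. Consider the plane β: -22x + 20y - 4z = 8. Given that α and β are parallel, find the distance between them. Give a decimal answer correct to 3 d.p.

Rescale β by 1/2: -11x + 10y - 2z = 4. Then distance = |6 − 4| / √225 ≈ 0.133.

0.133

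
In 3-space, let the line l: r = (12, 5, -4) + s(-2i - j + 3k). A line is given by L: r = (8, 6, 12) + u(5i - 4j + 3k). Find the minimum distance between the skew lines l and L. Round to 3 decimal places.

Common perpendicular direction n = (-2, -1, 3) × (5, -4, 3) = (9, 21, 13).
With w = (8, 6, 12) − (12, 5, -4) = (-4, 1, 16), w · n = 193.
Distance = |w · n| / |n| = |193| / √691 ≈ 7.342.

7.342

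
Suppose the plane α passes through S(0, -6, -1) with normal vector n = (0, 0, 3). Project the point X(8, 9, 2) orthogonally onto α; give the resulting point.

α: n·r = n·S gives 3z = -3.
Foot = X − λn with λ = (n·X − d)/|n|² = (6 − (-3))/9 = 1.
Foot = (8, 9, 2) − 1·(0, 0, 3) = (8, 9, -1).

(8, 9, -1)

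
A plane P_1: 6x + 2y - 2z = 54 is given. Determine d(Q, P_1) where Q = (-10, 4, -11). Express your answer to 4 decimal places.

12.6635

n·Q − d = (6)·(-10) + (2)·(4) + (-2)·(-11) − 54 = -84; |n| = √44.
Distance = |-84| / √44 = 84/√44 ≈ 12.6635.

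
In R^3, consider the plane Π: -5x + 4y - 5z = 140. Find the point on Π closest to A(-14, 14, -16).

(-9, 10, -11)

Foot = A − λn with λ = (n·A − d)/|n|² = (206 − 140)/66 = 1.
Foot = (-14, 14, -16) − 1·(-5, 4, -5) = (-9, 10, -11).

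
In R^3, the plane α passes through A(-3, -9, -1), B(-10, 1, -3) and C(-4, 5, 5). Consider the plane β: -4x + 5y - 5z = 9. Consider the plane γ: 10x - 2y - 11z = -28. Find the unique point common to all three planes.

AB = (-7, 10, -2), AC = (-1, 14, 6); a normal to α is AB × AC = (88, 44, -88).
Using A: α has equation 88x + 44y - 88z = -572.
Solving the 3×3 linear system 88x + 44y - 88z = -572, -4x + 5y - 5z = 9, 10x - 2y - 11z = -28 (e.g. by elimination or Cramer's rule, determinant = -6160) gives (-6, -5, -2).

(-6, -5, -2)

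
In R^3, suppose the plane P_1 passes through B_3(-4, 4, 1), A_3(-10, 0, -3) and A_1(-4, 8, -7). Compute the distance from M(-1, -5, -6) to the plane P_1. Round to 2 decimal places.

10.33

B_3A_3 = (-6, -4, -4), B_3A_1 = (0, 4, -8); a normal to P_1 is B_3A_3 × B_3A_1 = (48, -48, -24).
Using B_3: P_1 has equation 48x - 48y - 24z = -408.
n·M − d = (48)·(-1) + (-48)·(-5) + (-24)·(-6) − (-408) = 744; |n| = √5184.
Distance = |744| / √5184 = 744/√5184 ≈ 10.33.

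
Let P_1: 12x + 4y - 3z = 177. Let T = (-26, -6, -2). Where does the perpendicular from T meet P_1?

(10, 6, -11)

Foot = T − λn with λ = (n·T − d)/|n|² = (-330 − 177)/169 = -3.
Foot = (-26, -6, -2) − (-3)·(12, 4, -3) = (10, 6, -11).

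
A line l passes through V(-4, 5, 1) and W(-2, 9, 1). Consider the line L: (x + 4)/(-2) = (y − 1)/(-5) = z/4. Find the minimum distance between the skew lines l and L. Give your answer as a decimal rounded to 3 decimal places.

1.889

A direction vector for l is W − V = (2, 4, 0).
L has direction (-2, -5, 4) through (-4, 1, 0).
Common perpendicular direction n = (2, 4, 0) × (-2, -5, 4) = (16, -8, -2).
With w = (-4, 1, 0) − (-4, 5, 1) = (0, -4, -1), w · n = 34.
Distance = |w · n| / |n| = |34| / √324 ≈ 1.889.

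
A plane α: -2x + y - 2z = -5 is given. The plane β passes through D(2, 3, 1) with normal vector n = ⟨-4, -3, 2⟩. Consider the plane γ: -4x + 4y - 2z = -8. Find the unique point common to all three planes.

(3, 1, 0)

β: n·r = n·D gives -4x - 3y + 2z = -15.
Solving the 3×3 linear system -2x + y - 2z = -5, -4x - 3y + 2z = -15, -4x + 4y - 2z = -8 (e.g. by elimination or Cramer's rule, determinant = 44) gives (3, 1, 0).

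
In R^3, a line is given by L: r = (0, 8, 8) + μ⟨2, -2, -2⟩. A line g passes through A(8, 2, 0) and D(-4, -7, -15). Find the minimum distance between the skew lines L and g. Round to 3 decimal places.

A direction vector for g is D − A = (-12, -9, -15).
Common perpendicular direction n = (2, -2, -2) × (-12, -9, -15) = (12, 54, -42).
With w = (8, 2, 0) − (0, 8, 8) = (8, -6, -8), w · n = 108.
Distance = |w · n| / |n| = |108| / √4824 ≈ 1.555.

1.555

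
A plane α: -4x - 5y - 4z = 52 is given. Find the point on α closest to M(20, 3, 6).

Foot = M − λn with λ = (n·M − d)/|n|² = (-119 − 52)/57 = -3.
Foot = (20, 3, 6) − (-3)·(-4, -5, -4) = (8, -12, -6).

(8, -12, -6)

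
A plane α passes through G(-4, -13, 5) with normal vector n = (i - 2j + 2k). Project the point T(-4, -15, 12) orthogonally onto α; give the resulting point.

α: n·r = n·G gives x - 2y + 2z = 32.
Foot = T − λn with λ = (n·T − d)/|n|² = (50 − 32)/9 = 2.
Foot = (-4, -15, 12) − 2·(1, -2, 2) = (-6, -11, 8).

(-6, -11, 8)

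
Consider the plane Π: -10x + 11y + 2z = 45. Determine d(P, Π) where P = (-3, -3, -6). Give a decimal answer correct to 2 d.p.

4.00

n·P − d = (-10)·(-3) + (11)·(-3) + (2)·(-6) − 45 = -60; |n| = √225.
Distance = |-60| / √225 = 60/√225 ≈ 4.00.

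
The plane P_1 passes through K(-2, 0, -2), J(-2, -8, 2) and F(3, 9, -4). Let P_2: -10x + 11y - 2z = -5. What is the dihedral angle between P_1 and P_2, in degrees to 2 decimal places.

62.44

KJ = (0, -8, 4), KF = (5, 9, -2); a normal to P_1 is KJ × KF = (-20, 20, 40).
Using K: P_1 has equation -20x + 20y + 40z = -40.
cos θ = |n₁·n₂| / (|n₁||n₂|) = |340| / (√2400 · √225).
θ = arccos(0.46268) ≈ 62.44°.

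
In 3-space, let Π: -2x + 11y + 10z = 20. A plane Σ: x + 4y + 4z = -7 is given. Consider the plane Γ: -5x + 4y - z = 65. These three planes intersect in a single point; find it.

(-7, 6, -6)

Solving the 3×3 linear system -2x + 11y + 10z = 20, x + 4y + 4z = -7, -5x + 4y - z = 65 (e.g. by elimination or Cramer's rule, determinant = 71) gives (-7, 6, -6).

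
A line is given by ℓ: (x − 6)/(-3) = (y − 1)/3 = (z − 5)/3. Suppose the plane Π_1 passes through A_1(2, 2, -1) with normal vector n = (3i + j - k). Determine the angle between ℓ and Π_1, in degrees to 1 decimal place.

31.5

ℓ has direction (-3, 3, 3) through (6, 1, 5).
Π_1: n·r = n·A_1 gives 3x + y - z = 9.
sin θ = |n·v| / (|n||v|) = |-9| / (√11 · √27) = 0.52223.
θ ≈ 31.5°.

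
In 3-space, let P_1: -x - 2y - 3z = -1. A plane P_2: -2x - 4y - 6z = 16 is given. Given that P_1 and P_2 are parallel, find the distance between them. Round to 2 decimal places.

Rescale P_2 by 1/2: -x - 2y - 3z = 8. Then distance = |-1 − 8| / √14 ≈ 2.41.

2.41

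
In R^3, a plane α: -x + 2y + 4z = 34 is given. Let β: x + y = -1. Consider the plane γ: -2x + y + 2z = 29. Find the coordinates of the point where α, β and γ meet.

Solving the 3×3 linear system -x + 2y + 4z = 34, x + y = -1, -2x + y + 2z = 29 (e.g. by elimination or Cramer's rule, determinant = 6) gives (-8, 7, 3).

(-8, 7, 3)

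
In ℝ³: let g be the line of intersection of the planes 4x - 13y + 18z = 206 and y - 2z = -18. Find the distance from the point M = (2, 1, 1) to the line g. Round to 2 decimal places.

9.06

Direction of g: (4, -13, 18) × (0, 1, -2) = (8, 8, 4).
A point on g: solving the two plane equations with x = 5 gives (5, -6, 6).
Taking (5, -6, 6) on g with direction v = (8, 8, 4): w = M − (5, -6, 6) = (-3, 7, -5), and w × v = (68, -28, -80).
Distance = |w × v| / |v| = √11808 / √144 ≈ 9.06.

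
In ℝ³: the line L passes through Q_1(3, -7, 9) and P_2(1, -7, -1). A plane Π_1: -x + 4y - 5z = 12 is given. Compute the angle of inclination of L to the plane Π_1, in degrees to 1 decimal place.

51.9

A direction vector for L is P_2 − Q_1 = (-2, 0, -10).
sin θ = |n·v| / (|n||v|) = |52| / (√42 · √104) = 0.78680.
θ ≈ 51.9°.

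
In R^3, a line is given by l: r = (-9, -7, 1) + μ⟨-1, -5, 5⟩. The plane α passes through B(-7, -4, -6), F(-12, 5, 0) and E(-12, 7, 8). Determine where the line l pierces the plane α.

(-8, -2, -4)

BF = (-5, 9, 6), BE = (-5, 11, 14); a normal to α is BF × BE = (60, 40, -10).
Using B: α has equation 60x + 40y - 10z = -520.
Substitute r = (-9, -7, 1) + t(-1, -5, 5) into the plane: -830 + (-310)t = -520, so t = -1.
Intersection: (-9, -7, 1) + (-1)·(-1, -5, 5) = (-8, -2, -4).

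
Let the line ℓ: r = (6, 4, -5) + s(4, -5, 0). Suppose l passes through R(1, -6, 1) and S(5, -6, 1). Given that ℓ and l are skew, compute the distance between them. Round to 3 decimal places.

A direction vector for l is S − R = (4, 0, 0).
Common perpendicular direction n = (4, -5, 0) × (4, 0, 0) = (0, 0, 20).
With w = (1, -6, 1) − (6, 4, -5) = (-5, -10, 6), w · n = 120.
Distance = |w · n| / |n| = |120| / √400 ≈ 6.000.

6.000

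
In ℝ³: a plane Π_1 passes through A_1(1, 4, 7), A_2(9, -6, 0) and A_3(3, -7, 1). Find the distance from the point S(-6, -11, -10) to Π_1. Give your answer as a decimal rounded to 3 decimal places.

9.820

A_1A_2 = (8, -10, -7), A_1A_3 = (2, -11, -6); a normal to Π_1 is A_1A_2 × A_1A_3 = (-17, 34, -68).
Using A_1: Π_1 has equation -17x + 34y - 68z = -357.
n·S − d = (-17)·(-6) + (34)·(-11) + (-68)·(-10) − (-357) = 765; |n| = √6069.
Distance = |765| / √6069 = 765/√6069 ≈ 9.820.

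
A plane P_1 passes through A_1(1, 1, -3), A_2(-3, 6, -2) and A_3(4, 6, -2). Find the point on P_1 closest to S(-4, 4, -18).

A_1A_2 = (-4, 5, 1), A_1A_3 = (3, 5, 1); a normal to P_1 is A_1A_2 × A_1A_3 = (0, 7, -35).
Using A_1: P_1 has equation 7y - 35z = 112.
Foot = S − λn with λ = (n·S − d)/|n|² = (658 − 112)/1274 = 3/7.
Foot = (-4, 4, -18) − (3/7)·(0, 7, -35) = (-4, 1, -3).

(-4, 1, -3)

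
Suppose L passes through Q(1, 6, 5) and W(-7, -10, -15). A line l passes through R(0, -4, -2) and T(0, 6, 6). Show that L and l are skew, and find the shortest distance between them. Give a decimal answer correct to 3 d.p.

1.214

A direction vector for L is W − Q = (-8, -16, -20).
A direction vector for l is T − R = (0, 10, 8).
Common perpendicular direction n = (-8, -16, -20) × (0, 10, 8) = (72, 64, -80).
With w = (0, -4, -2) − (1, 6, 5) = (-1, -10, -7), w · n = -152.
Since n ≠ 0 the lines are not parallel, and w · n = -152 ≠ 0 so they do not intersect; hence they are skew.
Distance = |w · n| / |n| = |-152| / √15680 ≈ 1.214.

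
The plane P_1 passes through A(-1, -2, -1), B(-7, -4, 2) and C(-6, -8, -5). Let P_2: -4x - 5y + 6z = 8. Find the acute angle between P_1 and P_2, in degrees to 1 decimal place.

58.3

AB = (-6, -2, 3), AC = (-5, -6, -4); a normal to P_1 is AB × AC = (26, -39, 26).
Using A: P_1 has equation 26x - 39y + 26z = 26.
cos θ = |n₁·n₂| / (|n₁||n₂|) = |247| / (√2873 · √77).
θ = arccos(0.52515) ≈ 58.3°.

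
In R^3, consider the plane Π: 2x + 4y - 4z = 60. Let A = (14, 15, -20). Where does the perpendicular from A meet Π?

(8, 3, -8)

Foot = A − λn with λ = (n·A − d)/|n|² = (168 − 60)/36 = 3.
Foot = (14, 15, -20) − 3·(2, 4, -4) = (8, 3, -8).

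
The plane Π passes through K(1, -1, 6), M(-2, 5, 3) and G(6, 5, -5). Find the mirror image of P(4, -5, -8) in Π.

(14, 5, 2)

KM = (-3, 6, -3), KG = (5, 6, -11); a normal to Π is KM × KG = (-48, -48, -48).
Using K: Π has equation -48x - 48y - 48z = -288.
λ = (n·P − d)/|n|² = (432 − (-288))/6912 = 5/48.
Reflection = P − 2λn = (4, -5, -8) − (5/24)·(-48, -48, -48) = (14, 5, 2).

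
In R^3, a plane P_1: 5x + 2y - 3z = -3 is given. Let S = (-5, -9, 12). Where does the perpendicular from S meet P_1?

(5, -5, 6)

Foot = S − λn with λ = (n·S − d)/|n|² = (-79 − (-3))/38 = -2.
Foot = (-5, -9, 12) − (-2)·(5, 2, -3) = (5, -5, 6).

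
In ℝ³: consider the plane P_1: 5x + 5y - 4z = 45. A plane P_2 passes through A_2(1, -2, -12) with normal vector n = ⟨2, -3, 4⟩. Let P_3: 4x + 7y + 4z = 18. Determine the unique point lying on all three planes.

(-1, 6, -5)

P_2: n·r = n·A_2 gives 2x - 3y + 4z = -40.
Solving the 3×3 linear system 5x + 5y - 4z = 45, 2x - 3y + 4z = -40, 4x + 7y + 4z = 18 (e.g. by elimination or Cramer's rule, determinant = -264) gives (-1, 6, -5).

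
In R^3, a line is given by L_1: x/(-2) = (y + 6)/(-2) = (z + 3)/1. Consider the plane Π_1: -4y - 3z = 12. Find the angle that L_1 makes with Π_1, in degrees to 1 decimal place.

19.5

L_1 has direction (-2, -2, 1) through (0, -6, -3).
sin θ = |n·v| / (|n||v|) = |5| / (√25 · √9) = 0.33333.
θ ≈ 19.5°.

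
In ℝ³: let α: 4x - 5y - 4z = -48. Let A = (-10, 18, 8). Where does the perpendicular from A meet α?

Foot = A − λn with λ = (n·A − d)/|n|² = (-162 − (-48))/57 = -2.
Foot = (-10, 18, 8) − (-2)·(4, -5, -4) = (-2, 8, 0).

(-2, 8, 0)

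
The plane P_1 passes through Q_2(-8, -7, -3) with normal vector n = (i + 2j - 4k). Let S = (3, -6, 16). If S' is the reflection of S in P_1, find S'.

(9, 6, -8)

P_1: n·r = n·Q_2 gives x + 2y - 4z = -10.
λ = (n·S − d)/|n|² = (-73 − (-10))/21 = -3.
Reflection = S − 2λn = (3, -6, 16) − (-6)·(1, 2, -4) = (9, 6, -8).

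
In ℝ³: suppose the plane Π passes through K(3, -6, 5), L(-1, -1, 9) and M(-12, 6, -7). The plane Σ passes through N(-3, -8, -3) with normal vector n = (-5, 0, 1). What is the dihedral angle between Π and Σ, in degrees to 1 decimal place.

44.2

KL = (-4, 5, 4), KM = (-15, 12, -12); a normal to Π is KL × KM = (-108, -108, 27).
Using K: Π has equation -108x - 108y + 27z = 459.
Σ: n·r = n·N gives -5x + z = 12.
cos θ = |n₁·n₂| / (|n₁||n₂|) = |567| / (√24057 · √26).
θ = arccos(0.71693) ≈ 44.2°.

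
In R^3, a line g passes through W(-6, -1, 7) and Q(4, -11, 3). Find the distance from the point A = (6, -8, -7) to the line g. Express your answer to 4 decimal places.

10.4323

A direction vector for g is Q − W = (10, -10, -4).
Taking (-6, -1, 7) on g with direction v = (10, -10, -4): w = A − (-6, -1, 7) = (12, -7, -14), and w × v = (-112, -92, -50).
Distance = |w × v| / |v| = √23508 / √216 ≈ 10.4323.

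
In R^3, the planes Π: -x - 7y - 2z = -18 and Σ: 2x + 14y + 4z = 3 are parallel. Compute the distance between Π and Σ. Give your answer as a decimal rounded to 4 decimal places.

2.2454

Rescale Σ by 1/(-2): -x - 7y - 2z = -3/2. Then distance = |-18 − (-3/2)| / √54 ≈ 2.2454.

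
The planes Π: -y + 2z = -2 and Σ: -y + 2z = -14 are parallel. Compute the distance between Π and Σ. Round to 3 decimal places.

Same normal n = (0, -1, 2) with |n| = √5; distance = |-2 − (-14)| / |n| = 12/√5 ≈ 5.367.

5.367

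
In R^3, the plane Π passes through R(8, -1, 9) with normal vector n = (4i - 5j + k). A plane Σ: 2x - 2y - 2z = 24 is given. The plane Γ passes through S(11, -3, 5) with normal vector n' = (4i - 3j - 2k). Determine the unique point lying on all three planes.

(8, -3, -1)

Π: n·r = n·R gives 4x - 5y + z = 46.
Γ: n'·r = n'·S gives 4x - 3y - 2z = 43.
Solving the 3×3 linear system 4x - 5y + z = 46, 2x - 2y - 2z = 24, 4x - 3y - 2z = 43 (e.g. by elimination or Cramer's rule, determinant = 14) gives (8, -3, -1).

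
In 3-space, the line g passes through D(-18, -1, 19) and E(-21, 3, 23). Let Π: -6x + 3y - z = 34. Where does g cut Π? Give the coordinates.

(-12, -9, 11)

A direction vector for g is E − D = (-3, 4, 4).
Substitute r = (-18, -1, 19) + t(-3, 4, 4) into the plane: 86 + 26t = 34, so t = -2.
Intersection: (-18, -1, 19) + (-2)·(-3, 4, 4) = (-12, -9, 11).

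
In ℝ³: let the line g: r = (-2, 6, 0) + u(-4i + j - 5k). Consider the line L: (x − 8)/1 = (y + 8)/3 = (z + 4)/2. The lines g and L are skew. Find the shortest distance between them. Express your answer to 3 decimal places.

L has direction (1, 3, 2) through (8, -8, -4).
Common perpendicular direction n = (-4, 1, -5) × (1, 3, 2) = (17, 3, -13).
With w = (8, -8, -4) − (-2, 6, 0) = (10, -14, -4), w · n = 180.
Distance = |w · n| / |n| = |180| / √467 ≈ 8.329.

8.329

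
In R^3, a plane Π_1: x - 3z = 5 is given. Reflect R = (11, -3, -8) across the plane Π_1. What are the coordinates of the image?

(5, -3, 10)

λ = (n·R − d)/|n|² = (35 − 5)/10 = 3.
Reflection = R − 2λn = (11, -3, -8) − 6·(1, 0, -3) = (5, -3, 10).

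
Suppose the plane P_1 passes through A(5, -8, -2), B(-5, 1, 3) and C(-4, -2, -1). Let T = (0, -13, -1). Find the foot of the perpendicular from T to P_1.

(3, -8, -4)

AB = (-10, 9, 5), AC = (-9, 6, 1); a normal to P_1 is AB × AC = (-21, -35, 21).
Using A: P_1 has equation -21x - 35y + 21z = 133.
Foot = T − λn with λ = (n·T − d)/|n|² = (434 − 133)/2107 = 1/7.
Foot = (0, -13, -1) − (1/7)·(-21, -35, 21) = (3, -8, -4).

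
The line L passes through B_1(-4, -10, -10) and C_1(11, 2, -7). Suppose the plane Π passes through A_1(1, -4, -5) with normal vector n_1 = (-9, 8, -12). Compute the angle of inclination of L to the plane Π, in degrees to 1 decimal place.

A direction vector for L is C_1 − B_1 = (15, 12, 3).
Π: n_1·r = n_1·A_1 gives -9x + 8y - 12z = 19.
sin θ = |n·v| / (|n||v|) = |-75| / (√289 · √378) = 0.22692.
θ ≈ 13.1°.

13.1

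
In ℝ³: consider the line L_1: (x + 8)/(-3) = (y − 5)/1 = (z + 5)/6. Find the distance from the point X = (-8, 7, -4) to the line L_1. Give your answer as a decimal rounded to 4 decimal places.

L_1 has direction (-3, 1, 6) through (-8, 5, -5).
Taking (-8, 5, -5) on L_1 with direction v = (-3, 1, 6): w = X − (-8, 5, -5) = (0, 2, 1), and w × v = (11, -3, 6).
Distance = |w × v| / |v| = √166 / √46 ≈ 1.8997.

1.8997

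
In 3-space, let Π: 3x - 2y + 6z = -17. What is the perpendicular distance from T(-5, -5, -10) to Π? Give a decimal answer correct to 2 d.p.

6.86

n·T − d = (3)·(-5) + (-2)·(-5) + (6)·(-10) − (-17) = -48; |n| = √49.
Distance = |-48| / √49 = 48/√49 ≈ 6.86.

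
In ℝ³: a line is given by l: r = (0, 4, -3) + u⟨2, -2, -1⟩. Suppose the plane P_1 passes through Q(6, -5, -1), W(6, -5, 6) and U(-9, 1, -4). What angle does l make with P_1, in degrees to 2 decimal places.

QW = (0, 0, 7), QU = (-15, 6, -3); a normal to P_1 is QW × QU = (-42, -105, 0).
Using Q: P_1 has equation -42x - 105y = 273.
sin θ = |n·v| / (|n||v|) = |126| / (√12789 · √9) = 0.37139.
θ ≈ 21.80°.

21.80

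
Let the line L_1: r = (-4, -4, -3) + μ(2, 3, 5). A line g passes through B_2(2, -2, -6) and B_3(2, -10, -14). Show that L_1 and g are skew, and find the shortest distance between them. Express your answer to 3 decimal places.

6.351

A direction vector for g is B_3 − B_2 = (0, -8, -8).
Common perpendicular direction n = (2, 3, 5) × (0, -8, -8) = (16, 16, -16).
With w = (2, -2, -6) − (-4, -4, -3) = (6, 2, -3), w · n = 176.
Since n ≠ 0 the lines are not parallel, and w · n = 176 ≠ 0 so they do not intersect; hence they are skew.
Distance = |w · n| / |n| = |176| / √768 ≈ 6.351.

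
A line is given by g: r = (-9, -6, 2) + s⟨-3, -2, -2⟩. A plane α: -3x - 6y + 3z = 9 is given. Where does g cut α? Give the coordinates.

Substitute r = (-9, -6, 2) + t(-3, -2, -2) into the plane: 69 + 15t = 9, so t = -4.
Intersection: (-9, -6, 2) + (-4)·(-3, -2, -2) = (3, 2, 10).

(3, 2, 10)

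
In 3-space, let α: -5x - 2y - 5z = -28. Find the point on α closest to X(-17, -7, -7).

Foot = X − λn with λ = (n·X − d)/|n|² = (134 − (-28))/54 = 3.
Foot = (-17, -7, -7) − 3·(-5, -2, -5) = (-2, -1, 8).

(-2, -1, 8)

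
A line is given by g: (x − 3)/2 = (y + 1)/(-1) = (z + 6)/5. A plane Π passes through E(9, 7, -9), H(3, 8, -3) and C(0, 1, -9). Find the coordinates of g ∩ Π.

g has direction (2, -1, 5) through (3, -1, -6).
EH = (-6, 1, 6), EC = (-9, -6, 0); a normal to Π is EH × EC = (36, -54, 45).
Using E: Π has equation 36x - 54y + 45z = -459.
Substitute r = (3, -1, -6) + t(2, -1, 5) into the plane: -108 + 351t = -459, so t = -1.
Intersection: (3, -1, -6) + (-1)·(2, -1, 5) = (1, 0, -11).

(1, 0, -11)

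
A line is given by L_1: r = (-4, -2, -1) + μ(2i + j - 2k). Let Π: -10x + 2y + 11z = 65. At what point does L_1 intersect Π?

Substitute r = (-4, -2, -1) + t(2, 1, -2) into the plane: 25 + (-40)t = 65, so t = -1.
Intersection: (-4, -2, -1) + (-1)·(2, 1, -2) = (-6, -3, 1).

(-6, -3, 1)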